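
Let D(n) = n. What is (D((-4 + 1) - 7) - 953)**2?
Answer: 927369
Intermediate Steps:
(D((-4 + 1) - 7) - 953)**2 = (((-4 + 1) - 7) - 953)**2 = ((-3 - 7) - 953)**2 = (-10 - 953)**2 = (-963)**2 = 927369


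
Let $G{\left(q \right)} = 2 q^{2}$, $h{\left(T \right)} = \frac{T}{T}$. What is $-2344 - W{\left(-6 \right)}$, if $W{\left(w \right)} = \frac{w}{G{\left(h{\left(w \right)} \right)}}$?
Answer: $-2341$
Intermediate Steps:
$h{\left(T \right)} = 1$
$W{\left(w \right)} = \frac{w}{2}$ ($W{\left(w \right)} = \frac{w}{2 \cdot 1^{2}} = \frac{w}{2 \cdot 1} = \frac{w}{2}$)
$-2344 - W{\left(-6 \right)} = -2344 - \frac{1}{2} \left(-6\right) = -2344 - -3 = -2344 + 3 = -2341$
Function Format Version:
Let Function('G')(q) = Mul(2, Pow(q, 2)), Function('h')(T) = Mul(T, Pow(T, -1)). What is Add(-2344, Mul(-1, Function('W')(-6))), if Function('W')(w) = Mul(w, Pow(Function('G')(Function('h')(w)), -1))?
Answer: -2341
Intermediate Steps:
Function('h')(T) = 1
Function('W')(w) = Mul(Rational(1, 2), w) (Function('W')(w) = Mul(w, Pow(Mul(2, Pow(1, 2)), -1)) = Mul(w, Pow(Mul(2, 1), -1)) = Mul(w, Pow(2, -1)) = Mul(w, Rational(1, 2)) = Mul(Rational(1, 2), w))
Add(-2344, Mul(-1, Function('W')(-6))) = Add(-2344, Mul(-1, Mul(Rational(1, 2), -6))) = Add(-2344, Mul(-1, -3)) = Add(-2344, 3) = -2341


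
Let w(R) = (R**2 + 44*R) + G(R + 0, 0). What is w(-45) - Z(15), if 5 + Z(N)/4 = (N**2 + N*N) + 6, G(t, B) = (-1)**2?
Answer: -1758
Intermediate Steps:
G(t, B) = 1
w(R) = 1 + R**2 + 44*R (w(R) = (R**2 + 44*R) + 1 = 1 + R**2 + 44*R)
Z(N) = 4 + 8*N**2 (Z(N) = -20 + 4*((N**2 + N*N) + 6) = -20 + 4*((N**2 + N**2) + 6) = -20 + 4*(2*N**2 + 6) = -20 + 4*(6 + 2*N**2) = -20 + (24 + 8*N**2) = 4 + 8*N**2)
w(-45) - Z(15) = (1 + (-45)**2 + 44*(-45)) - (4 + 8*15**2) = (1 + 2025 - 1980) - (4 + 8*225) = 46 - (4 + 1800) = 46 - 1*1804 = 46 - 1804 = -1758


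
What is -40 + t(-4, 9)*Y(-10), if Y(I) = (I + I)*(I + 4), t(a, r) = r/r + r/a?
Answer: -190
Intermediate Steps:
t(a, r) = 1 + r/a
Y(I) = 2*I*(4 + I) (Y(I) = (2*I)*(4 + I) = 2*I*(4 + I))
-40 + t(-4, 9)*Y(-10) = -40 + ((-4 + 9)/(-4))*(2*(-10)*(4 - 10)) = -40 + (-¼*5)*(2*(-10)*(-6)) = -40 - 5/4*120 = -40 - 150 = -190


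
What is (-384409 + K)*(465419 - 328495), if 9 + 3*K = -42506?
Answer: -163725777608/3 ≈ -5.4575e+10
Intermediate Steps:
K = -42515/3 (K = -3 + (⅓)*(-42506) = -3 - 42506/3 = -42515/3 ≈ -14172.)
(-384409 + K)*(465419 - 328495) = (-384409 - 42515/3)*(465419 - 328495) = -1195742/3*136924 = -163725777608/3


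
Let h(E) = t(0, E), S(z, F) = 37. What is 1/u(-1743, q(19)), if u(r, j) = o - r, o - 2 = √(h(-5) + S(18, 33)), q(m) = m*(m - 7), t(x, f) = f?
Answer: 1745/3044993 - 4*√2/3044993 ≈ 0.00057121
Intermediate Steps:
h(E) = E
q(m) = m*(-7 + m)
o = 2 + 4*√2 (o = 2 + √(-5 + 37) = 2 + √32 = 2 + 4*√2 ≈ 7.6569)
u(r, j) = 2 - r + 4*√2 (u(r, j) = (2 + 4*√2) - r = 2 - r + 4*√2)
1/u(-1743, q(19)) = 1/(2 - 1*(-1743) + 4*√2) = 1/(2 + 1743 + 4*√2) = 1/(1745 + 4*√2)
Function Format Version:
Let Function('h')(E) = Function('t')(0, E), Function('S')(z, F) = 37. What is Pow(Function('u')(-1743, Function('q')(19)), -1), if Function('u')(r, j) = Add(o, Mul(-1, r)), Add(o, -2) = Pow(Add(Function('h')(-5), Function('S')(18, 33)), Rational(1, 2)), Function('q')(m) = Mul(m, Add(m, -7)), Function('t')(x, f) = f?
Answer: Add(Rational(1745, 3044993), Mul(Rational(-4, 3044993), Pow(2, Rational(1, 2)))) ≈ 0.00057121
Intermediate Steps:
Function('h')(E) = E
Function('q')(m) = Mul(m, Add(-7, m))
o = Add(2, Mul(4, Pow(2, Rational(1, 2)))) (o = Add(2, Pow(Add(-5, 37), Rational(1, 2))) = Add(2, Pow(32, Rational(1, 2))) = Add(2, Mul(4, Pow(2, Rational(1, 2)))) ≈ 7.6569)
Function('u')(r, j) = Add(2, Mul(-1, r), Mul(4, Pow(2, Rational(1, 2)))) (Function('u')(r, j) = Add(Add(2, Mul(4, Pow(2, Rational(1, 2)))), Mul(-1, r)) = Add(2, Mul(-1, r), Mul(4, Pow(2, Rational(1, 2)))))
Pow(Function('u')(-1743, Function('q')(19)), -1) = Pow(Add(2, Mul(-1, -1743), Mul(4, Pow(2, Rational(1, 2)))), -1) = Pow(Add(2, 1743, Mul(4, Pow(2, Rational(1, 2)))), -1) = Pow(Add(1745, Mul(4, Pow(2, Rational(1, 2)))), -1)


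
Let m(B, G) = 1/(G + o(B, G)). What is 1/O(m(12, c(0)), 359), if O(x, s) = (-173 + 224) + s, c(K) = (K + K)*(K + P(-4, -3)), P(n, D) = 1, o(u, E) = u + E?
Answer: 1/410 ≈ 0.0024390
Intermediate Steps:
o(u, E) = E + u
c(K) = 2*K*(1 + K) (c(K) = (K + K)*(K + 1) = (2*K)*(1 + K) = 2*K*(1 + K))
m(B, G) = 1/(B + 2*G) (m(B, G) = 1/(G + (G + B)) = 1/(G + (B + G)) = 1/(B + 2*G))
O(x, s) = 51 + s
1/O(m(12, c(0)), 359) = 1/(51 + 359) = 1/410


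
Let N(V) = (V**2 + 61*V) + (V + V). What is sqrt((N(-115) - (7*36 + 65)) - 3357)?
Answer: sqrt(2306) ≈ 48.021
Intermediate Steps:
N(V) = V**2 + 63*V (N(V) = (V**2 + 61*V) + 2*V = V**2 + 63*V)
sqrt((N(-115) - (7*36 + 65)) - 3357) = sqrt((-115*(63 - 115) - (7*36 + 65)) - 3357) = sqrt((-115*(-52) - (252 + 65)) - 3357) = sqrt((5980 - 1*317) - 3357) = sqrt((5980 - 317) - 3357) = sqrt(5663 - 3357) = sqrt(2306)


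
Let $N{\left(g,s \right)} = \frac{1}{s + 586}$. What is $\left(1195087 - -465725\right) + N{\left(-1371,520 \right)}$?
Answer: $\frac{1836858073}{1106} \approx 1.6608 \cdot 10^{6}$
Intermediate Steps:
$N{\left(g,s \right)} = \frac{1}{586 + s}$
$\left(1195087 - -465725\right) + N{\left(-1371,520 \right)} = \left(1195087 - -465725\right) + \frac{1}{586 + 520} = \left(1195087 + 465725\right) + \frac{1}{1106} = 1660812 + \frac{1}{1106} = \frac{1836858073}{1106}$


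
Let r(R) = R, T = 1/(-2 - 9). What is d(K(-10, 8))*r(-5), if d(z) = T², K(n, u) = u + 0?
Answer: -5/121 ≈ -0.041322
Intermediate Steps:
K(n, u) = u
T = -1/11 (T = 1/(-11) = -1/11 ≈ -0.090909)
d(z) = 1/121 (d(z) = (-1/11)² = 1/121)
d(K(-10, 8))*r(-5) = (1/121)*(-5) = -5/121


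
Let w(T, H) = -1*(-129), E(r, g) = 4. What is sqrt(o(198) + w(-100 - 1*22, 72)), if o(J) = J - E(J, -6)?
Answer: sqrt(323) ≈ 17.972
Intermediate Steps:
o(J) = -4 + J (o(J) = J - 1*4 = J - 4 = -4 + J)
w(T, H) = 129
sqrt(o(198) + w(-100 - 1*22, 72)) = sqrt((-4 + 198) + 129) = sqrt(194 + 129) = sqrt(323)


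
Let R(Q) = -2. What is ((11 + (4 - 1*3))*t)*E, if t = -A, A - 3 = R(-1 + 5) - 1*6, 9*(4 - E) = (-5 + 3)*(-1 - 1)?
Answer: 640/3 ≈ 213.33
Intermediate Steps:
E = 32/9 (E = 4 - (-5 + 3)*(-1 - 1)/9 = 4 - (-2)*(-2)/9 = 4 - ⅑*4 = 4 - 4/9 = 32/9 ≈ 3.5556)
A = -5 (A = 3 + (-2 - 1*6) = 3 + (-2 - 6) = 3 - 8 = -5)
t = 5 (t = -1*(-5) = 5)
((11 + (4 - 1*3))*t)*E = ((11 + (4 - 1*3))*5)*(32/9) = ((11 + (4 - 3))*5)*(32/9) = ((11 + 1)*5)*(32/9) = (12*5)*(32/9) = 60*(32/9) = 640/3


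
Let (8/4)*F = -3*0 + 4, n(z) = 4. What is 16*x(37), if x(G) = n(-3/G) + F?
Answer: 96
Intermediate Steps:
F = 2 (F = (-3*0 + 4)/2 = (0 + 4)/2 = (1/2)*4 = 2)
x(G) = 6 (x(G) = 4 + 2 = 6)
16*x(37) = 16*6 = 96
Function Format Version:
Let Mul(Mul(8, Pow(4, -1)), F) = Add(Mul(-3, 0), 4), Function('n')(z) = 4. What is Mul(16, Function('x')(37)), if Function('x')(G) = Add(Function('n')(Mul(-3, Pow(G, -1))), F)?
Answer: 96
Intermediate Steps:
F = 2 (F = Mul(Rational(1, 2), Add(Mul(-3, 0), 4)) = Mul(Rational(1, 2), Add(0, 4)) = Mul(Rational(1, 2), 4) = 2)
Function('x')(G) = 6 (Function('x')(G) = Add(4, 2) = 6)
Mul(16, Function('x')(37)) = Mul(16, 6) = 96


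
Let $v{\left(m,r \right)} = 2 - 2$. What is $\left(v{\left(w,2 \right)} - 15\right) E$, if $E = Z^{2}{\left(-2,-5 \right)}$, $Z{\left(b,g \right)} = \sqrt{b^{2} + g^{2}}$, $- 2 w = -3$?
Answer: $-435$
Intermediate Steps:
$w = \frac{3}{2}$ ($w = \left(- \frac{1}{2}\right) \left(-3\right) = \frac{3}{2} \approx 1.5$)
$v{\left(m,r \right)} = 0$ ($v{\left(m,r \right)} = 2 - 2 = 0$)
$E = 29$ ($E = \left(\sqrt{\left(-2\right)^{2} + \left(-5\right)^{2}}\right)^{2} = \left(\sqrt{4 + 25}\right)^{2} = \left(\sqrt{29}\right)^{2} = 29$)
$\left(v{\left(w,2 \right)} - 15\right) E = \left(0 - 15\right) 29 = \left(-15\right) 29 = -435$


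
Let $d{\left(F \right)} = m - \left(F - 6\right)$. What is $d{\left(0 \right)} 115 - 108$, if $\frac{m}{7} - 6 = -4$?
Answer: $2192$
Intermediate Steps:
$m = 14$ ($m = 42 + 7 \left(-4\right) = 42 - 28 = 14$)
$d{\left(F \right)} = 20 - F$ ($d{\left(F \right)} = 14 - \left(F - 6\right) = 14 - \left(-6 + F\right) = 20 - F$)
$d{\left(0 \right)} 115 - 108 = \left(20 - 0\right) 115 - 108 = \left(20 + 0\right) 115 - 108 = 20 \cdot 115 - 108 = 2300 - 108 = 2192$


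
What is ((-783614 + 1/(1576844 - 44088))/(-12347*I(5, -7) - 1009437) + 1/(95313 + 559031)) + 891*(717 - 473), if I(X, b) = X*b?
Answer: 15734572342127636471957/72374354203876336 ≈ 2.1741e+5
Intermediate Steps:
((-783614 + 1/(1576844 - 44088))/(-12347*I(5, -7) - 1009437) + 1/(95313 + 559031)) + 891*(717 - 473) = ((-783614 + 1/(1576844 - 44088))/(-61735*(-7) - 1009437) + 1/(95313 + 559031)) + 891*(717 - 473) = ((-783614 + 1/1532756)/(-12347*(-35) - 1009437) + 1/654344) + 891*244 = ((-783614 + 1/1532756)/(432145 - 1009437) + 1/654344) + 217404 = (-1201089060183/1532756/(-577292) + 1/654344) + 217404 = (-1201089060183/1532756*(-1/577292) + 1/654344) + 217404 = (1201089060183/884847776752 + 1/654344) + 217404 = 98240788105520213/72374354203876336 + 217404 = 15734572342127636471957/72374354203876336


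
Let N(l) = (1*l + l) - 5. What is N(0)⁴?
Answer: 625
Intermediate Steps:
N(l) = -5 + 2*l (N(l) = (l + l) - 5 = 2*l - 5 = -5 + 2*l)
N(0)⁴ = (-5 + 2*0)⁴ = (-5 + 0)⁴ = (-5)⁴ = 625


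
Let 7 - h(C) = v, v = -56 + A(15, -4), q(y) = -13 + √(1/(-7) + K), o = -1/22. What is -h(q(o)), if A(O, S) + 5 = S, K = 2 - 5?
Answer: -72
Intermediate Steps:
K = -3
A(O, S) = -5 + S
o = -1/22 (o = -1*1/22 = -1/22 ≈ -0.045455)
q(y) = -13 + I*√154/7 (q(y) = -13 + √(1/(-7) - 3) = -13 + √(-⅐ - 3) = -13 + √(-22/7) = -13 + I*√154/7)
v = -65 (v = -56 + (-5 - 4) = -56 - 9 = -65)
h(C) = 72 (h(C) = 7 - 1*(-65) = 7 + 65 = 72)
-h(q(o)) = -1*72 = -72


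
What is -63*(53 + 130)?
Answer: -11529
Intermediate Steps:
-63*(53 + 130) = -63*183 = -11529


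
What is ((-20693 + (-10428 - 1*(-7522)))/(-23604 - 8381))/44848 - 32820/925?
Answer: -1883162520821/53075141360 ≈ -35.481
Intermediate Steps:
((-20693 + (-10428 - 1*(-7522)))/(-23604 - 8381))/44848 - 32820/925 = ((-20693 + (-10428 + 7522))/(-31985))*(1/44848) - 32820*1/925 = ((-20693 - 2906)*(-1/31985))*(1/44848) - 6564/185 = -23599*(-1/31985)*(1/44848) - 6564/185 = (23599/31985)*(1/44848) - 6564/185 = 23599/1434463280 - 6564/185 = -1883162520821/53075141360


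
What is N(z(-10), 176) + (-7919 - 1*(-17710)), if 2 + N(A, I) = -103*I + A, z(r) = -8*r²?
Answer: -9139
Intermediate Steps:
N(A, I) = -2 + A - 103*I (N(A, I) = -2 + (-103*I + A) = -2 + (A - 103*I) = -2 + A - 103*I)
N(z(-10), 176) + (-7919 - 1*(-17710)) = (-2 - 8*(-10)² - 103*176) + (-7919 - 1*(-17710)) = (-2 - 8*100 - 18128) + (-7919 + 17710) = (-2 - 800 - 18128) + 9791 = -18930 + 9791 = -9139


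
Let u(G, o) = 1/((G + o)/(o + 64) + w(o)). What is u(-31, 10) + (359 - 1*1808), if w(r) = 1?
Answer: -76723/53 ≈ -1447.6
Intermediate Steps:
u(G, o) = 1/(1 + (G + o)/(64 + o)) (u(G, o) = 1/((G + o)/(o + 64) + 1) = 1/((G + o)/(64 + o) + 1) = 1/(1 + (G + o)/(64 + o)))
u(-31, 10) + (359 - 1*1808) = (64 + 10)/(64 - 31 + 2*10) + (359 - 1*1808) = 74/(64 - 31 + 20) + (359 - 1808) = 74/53 - 1449 = -76723/53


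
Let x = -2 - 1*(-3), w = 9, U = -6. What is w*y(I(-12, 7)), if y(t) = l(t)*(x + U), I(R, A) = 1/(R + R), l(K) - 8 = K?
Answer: -2865/8 ≈ -358.13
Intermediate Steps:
x = 1 (x = -2 + 3 = 1)
l(K) = 8 + K
I(R, A) = 1/(2*R)
y(t) = -40 - 5*t (y(t) = (8 + t)*(1 - 6) = (8 + t)*(-5) = -40 - 5*t)
w*y(I(-12, 7)) = 9*(-40 - 5/(2*(-12))) = 9*(-40 - 5*(-1)/(2*12)) = 9*(-40 - 5*(-1/24)) = 9*(-40 + 5/24) = 9*(-955/24) = -2865/8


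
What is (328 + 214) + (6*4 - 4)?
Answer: 562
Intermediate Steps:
(328 + 214) + (6*4 - 4) = 542 + (24 - 4) = 542 + 20 = 562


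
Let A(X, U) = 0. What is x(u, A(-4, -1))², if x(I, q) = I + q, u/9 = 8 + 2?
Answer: 8100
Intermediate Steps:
u = 90 (u = 9*(8 + 2) = 9*10 = 90)
x(u, A(-4, -1))² = (90 + 0)² = 90² = 8100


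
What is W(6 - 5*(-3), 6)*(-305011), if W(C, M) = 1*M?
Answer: -1830066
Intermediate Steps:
W(C, M) = M
W(6 - 5*(-3), 6)*(-305011) = 6*(-305011) = -1830066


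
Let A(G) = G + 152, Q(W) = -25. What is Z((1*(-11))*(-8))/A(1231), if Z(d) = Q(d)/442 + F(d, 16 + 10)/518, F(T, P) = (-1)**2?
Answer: -3127/79161537 ≈ -3.9502e-5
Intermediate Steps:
F(T, P) = 1
Z(d) = -3127/57239 (Z(d) = -25/442 + 1/518 = -3127/57239)
A(G) = 152 + G
Z((1*(-11))*(-8))/A(1231) = -3127/(57239*(152 + 1231)) = -3127/57239/1383 = -3127/57239*1/1383 = -3127/79161537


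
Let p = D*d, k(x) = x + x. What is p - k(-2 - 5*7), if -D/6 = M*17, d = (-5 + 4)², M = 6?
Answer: -538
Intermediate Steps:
k(x) = 2*x
d = 1 (d = (-1)² = 1)
D = -612 (D = -36*17 = -6*102 = -612)
p = -612 (p = -612*1 = -612)
p - k(-2 - 5*7) = -612 - 2*(-2 - 5*7) = -612 - 2*(-2 - 35) = -612 - 2*(-37) = -612 - 1*(-74) = -612 + 74 = -538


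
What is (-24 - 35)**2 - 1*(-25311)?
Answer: 28792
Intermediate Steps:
(-24 - 35)**2 - 1*(-25311) = (-59)**2 + 25311 = 3481 + 25311 = 28792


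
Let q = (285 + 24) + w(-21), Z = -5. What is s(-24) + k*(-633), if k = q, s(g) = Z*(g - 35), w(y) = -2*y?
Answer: -221888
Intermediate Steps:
s(g) = 175 - 5*g (s(g) = -5*(g - 35) = -5*(-35 + g) = 175 - 5*g)
q = 351 (q = (285 + 24) - 2*(-21) = 309 + 42 = 351)
k = 351
s(-24) + k*(-633) = (175 - 5*(-24)) + 351*(-633) = (175 + 120) - 222183 = 295 - 222183 = -221888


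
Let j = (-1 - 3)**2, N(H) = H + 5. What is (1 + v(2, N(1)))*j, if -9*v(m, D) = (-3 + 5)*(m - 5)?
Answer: 80/3 ≈ 26.667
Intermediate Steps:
N(H) = 5 + H
v(m, D) = 10/9 - 2*m/9 (v(m, D) = -(-3 + 5)*(m - 5)/9 = -2*(-5 + m)/9 = -(-10 + 2*m)/9 = 10/9 - 2*m/9)
j = 16 (j = (-4)**2 = 16)
(1 + v(2, N(1)))*j = (1 + (10/9 - 2/9*2))*16 = (1 + (10/9 - 4/9))*16 = (1 + 2/3)*16 = (5/3)*16 = 80/3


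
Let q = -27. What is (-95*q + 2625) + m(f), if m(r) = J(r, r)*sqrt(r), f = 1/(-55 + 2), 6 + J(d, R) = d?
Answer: 5190 - 319*I*sqrt(53)/2809 ≈ 5190.0 - 0.82676*I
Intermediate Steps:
J(d, R) = -6 + d
f = -1/53 (f = 1/(-53) = -1/53 ≈ -0.018868)
m(r) = sqrt(r)*(-6 + r) (m(r) = (-6 + r)*sqrt(r) = sqrt(r)*(-6 + r))
(-95*q + 2625) + m(f) = (-95*(-27) + 2625) + sqrt(-1/53)*(-6 - 1/53) = (2565 + 2625) + (I*sqrt(53)/53)*(-319/53) = 5190 - 319*I*sqrt(53)/2809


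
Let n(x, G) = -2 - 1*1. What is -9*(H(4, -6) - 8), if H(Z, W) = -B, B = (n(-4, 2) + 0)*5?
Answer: -63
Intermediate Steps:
n(x, G) = -3 (n(x, G) = -2 - 1 = -3)
B = -15 (B = (-3 + 0)*5 = -3*5 = -15)
H(Z, W) = 15 (H(Z, W) = -1*(-15) = 15)
-9*(H(4, -6) - 8) = -9*(15 - 8) = -9*7 = -63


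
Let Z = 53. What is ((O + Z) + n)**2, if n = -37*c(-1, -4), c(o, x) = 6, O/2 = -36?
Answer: 58081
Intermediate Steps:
O = -72 (O = 2*(-36) = -72)
n = -222 (n = -37*6 = -222)
((O + Z) + n)**2 = ((-72 + 53) - 222)**2 = (-19 - 222)**2 = (-241)**2 = 58081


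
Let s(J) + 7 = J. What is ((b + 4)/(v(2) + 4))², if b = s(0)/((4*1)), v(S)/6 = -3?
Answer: 81/3136 ≈ 0.025829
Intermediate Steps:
s(J) = -7 + J
v(S) = -18 (v(S) = 6*(-3) = -18)
b = -7/4 (b = (-7 + 0)/((4*1)) = -7/4 ≈ -1.7500)
((b + 4)/(v(2) + 4))² = ((-7/4 + 4)/(-18 + 4))² = ((9/4)/(-14))² = ((9/4)*(-1/14))² = (-9/56)² = 81/3136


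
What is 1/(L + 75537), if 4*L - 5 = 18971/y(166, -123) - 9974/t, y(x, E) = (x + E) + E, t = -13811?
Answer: 4419520/333581596079 ≈ 1.3249e-5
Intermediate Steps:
y(x, E) = x + 2*E (y(x, E) = (E + x) + E = x + 2*E)
L = -255686161/4419520 (L = 5/4 + (18971/(166 + 2*(-123)) - 9974/(-13811))/4 = 5/4 + (18971/(166 - 246) - 9974*(-1/13811))/4 = 5/4 + (18971/(-80) + 9974/13811)/4 = 5/4 + (18971*(-1/80) + 9974/13811)/4 = 5/4 + (-18971/80 + 9974/13811)/4 = 5/4 + (1/4)*(-261210561/1104880) = 5/4 - 261210561/4419520 = -255686161/4419520 ≈ -57.854)
1/(L + 75537) = 1/(-255686161/4419520 + 75537) = 1/(333581596079/4419520) = 4419520/333581596079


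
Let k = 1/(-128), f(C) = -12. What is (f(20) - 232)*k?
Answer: 61/32 ≈ 1.9063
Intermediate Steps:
k = -1/128 ≈ -0.0078125
(f(20) - 232)*k = (-12 - 232)*(-1/128) = -244*(-1/128) = 61/32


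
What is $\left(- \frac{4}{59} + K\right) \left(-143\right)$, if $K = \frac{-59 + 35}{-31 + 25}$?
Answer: $- \frac{33176}{59} \approx -562.3$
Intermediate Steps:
$K = 4$ ($K = - \frac{24}{-6} = \left(-24\right) \left(- \frac{1}{6}\right) = 4$)
$\left(- \frac{4}{59} + K\right) \left(-143\right) = \left(- \frac{4}{59} + 4\right) \left(-143\right) = \frac{232}{59} \left(-143\right) = - \frac{33176}{59}$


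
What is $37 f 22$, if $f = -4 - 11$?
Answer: $-12210$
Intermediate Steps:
$f = -15$
$37 f 22 = 37 \left(-15\right) 22 = \left(-555\right) 22 = -12210$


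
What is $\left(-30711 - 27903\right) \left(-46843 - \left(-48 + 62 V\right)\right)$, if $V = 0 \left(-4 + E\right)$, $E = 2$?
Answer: $2742842130$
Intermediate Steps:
$V = 0$ ($V = 0 \left(-4 + 2\right) = 0 \left(-2\right) = 0$)
$\left(-30711 - 27903\right) \left(-46843 - \left(-48 + 62 V\right)\right) = \left(-30711 - 27903\right) \left(-46843 + \left(48 - 0\right)\right) = - 58614 \left(-46843 + \left(48 + 0\right)\right) = - 58614 \left(-46843 + 48\right) = \left(-58614\right) \left(-46795\right) = 2742842130$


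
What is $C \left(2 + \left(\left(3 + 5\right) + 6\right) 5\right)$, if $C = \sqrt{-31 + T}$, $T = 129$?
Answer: $504 \sqrt{2} \approx 712.76$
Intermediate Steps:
$C = 7 \sqrt{2}$ ($C = \sqrt{-31 + 129} = \sqrt{98} = 7 \sqrt{2} \approx 9.8995$)
$C \left(2 + \left(\left(3 + 5\right) + 6\right) 5\right) = 7 \sqrt{2} \left(2 + \left(\left(3 + 5\right) + 6\right) 5\right) = 7 \sqrt{2} \left(2 + \left(8 + 6\right) 5\right) = 7 \sqrt{2} \left(2 + 14 \cdot 5\right) = 7 \sqrt{2} \left(2 + 70\right) = 7 \sqrt{2} \cdot 72 = 504 \sqrt{2}$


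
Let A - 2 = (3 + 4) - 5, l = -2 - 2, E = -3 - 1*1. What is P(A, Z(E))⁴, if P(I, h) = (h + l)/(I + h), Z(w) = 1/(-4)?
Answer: 83521/50625 ≈ 1.6498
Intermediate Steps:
E = -4 (E = -3 - 1 = -4)
l = -4
Z(w) = -¼ (Z(w) = 1*(-¼) = -¼)
A = 4 (A = 2 + ((3 + 4) - 5) = 2 + (7 - 5) = 2 + 2 = 4)
P(I, h) = (-4 + h)/(I + h) (P(I, h) = (h - 4)/(I + h) = (-4 + h)/(I + h))
P(A, Z(E))⁴ = ((-4 - ¼)/(4 - ¼))⁴ = (-17/4/(15/4))⁴ = ((4/15)*(-17/4))⁴ = (-17/15)⁴ = 83521/50625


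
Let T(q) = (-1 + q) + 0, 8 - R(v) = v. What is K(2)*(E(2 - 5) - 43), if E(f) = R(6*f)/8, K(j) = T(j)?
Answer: -159/4 ≈ -39.750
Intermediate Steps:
R(v) = 8 - v
T(q) = -1 + q
K(j) = -1 + j
E(f) = 1 - 3*f/4 (E(f) = (8 - 6*f)/8 = (8 - 6*f)*(1/8) = 1 - 3*f/4)
K(2)*(E(2 - 5) - 43) = (-1 + 2)*((1 - 3*(2 - 5)/4) - 43) = 1*((1 - 3/4*(-3)) - 43) = 1*((1 + 9/4) - 43) = 1*(13/4 - 43) = 1*(-159/4) = -159/4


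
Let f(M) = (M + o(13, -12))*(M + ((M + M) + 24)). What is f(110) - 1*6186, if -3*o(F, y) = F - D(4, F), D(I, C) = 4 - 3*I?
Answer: 30276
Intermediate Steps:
o(F, y) = -8/3 - F/3 (o(F, y) = -(F - (4 - 3*4))/3 = -(F - (4 - 12))/3 = -(F - 1*(-8))/3 = -(F + 8)/3 = -(8 + F)/3 = -8/3 - F/3)
f(M) = (-7 + M)*(24 + 3*M) (f(M) = (M + (-8/3 - ⅓*13))*(M + ((M + M) + 24)) = (M + (-8/3 - 13/3))*(M + (2*M + 24)) = (M - 7)*(M + (24 + 2*M)) = (-7 + M)*(24 + 3*M))
f(110) - 1*6186 = (-168 + 3*110 + 3*110²) - 1*6186 = (-168 + 330 + 3*12100) - 6186 = (-168 + 330 + 36300) - 6186 = 36462 - 6186 = 30276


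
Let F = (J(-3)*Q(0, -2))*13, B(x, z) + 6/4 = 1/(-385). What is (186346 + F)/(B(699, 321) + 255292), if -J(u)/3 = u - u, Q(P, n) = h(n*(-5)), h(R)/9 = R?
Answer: 143486420/196573683 ≈ 0.72994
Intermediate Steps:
h(R) = 9*R
Q(P, n) = -45*n (Q(P, n) = 9*(n*(-5)) = 9*(-5*n) = -45*n)
J(u) = 0 (J(u) = -3*(u - u) = -3*0 = 0)
B(x, z) = -1157/770 (B(x, z) = -3/2 + 1/(-385) = -3/2 - 1/385 = -1157/770)
F = 0 (F = (0*(-45*(-2)))*13 = (0*90)*13 = 0*13 = 0)
(186346 + F)/(B(699, 321) + 255292) = (186346 + 0)/(-1157/770 + 255292) = 186346/(196573683/770) = 186346*(770/196573683) = 143486420/196573683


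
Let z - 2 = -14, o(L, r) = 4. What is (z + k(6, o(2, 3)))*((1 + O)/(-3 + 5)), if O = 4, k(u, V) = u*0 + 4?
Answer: -20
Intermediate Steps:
k(u, V) = 4 (k(u, V) = 0 + 4 = 4)
z = -12 (z = 2 - 14 = -12)
(z + k(6, o(2, 3)))*((1 + O)/(-3 + 5)) = (-12 + 4)*((1 + 4)/(-3 + 5)) = -40/2 = -8*5/2 = -20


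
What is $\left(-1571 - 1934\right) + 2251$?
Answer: $-1254$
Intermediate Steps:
$\left(-1571 - 1934\right) + 2251 = -3505 + 2251 = -1254$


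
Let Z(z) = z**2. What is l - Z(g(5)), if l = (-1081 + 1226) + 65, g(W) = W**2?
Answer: -415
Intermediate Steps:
l = 210 (l = 145 + 65 = 210)
l - Z(g(5)) = 210 - (5**2)**2 = 210 - 1*25**2 = 210 - 1*625 = 210 - 625 = -415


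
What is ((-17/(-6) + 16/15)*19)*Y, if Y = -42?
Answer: -15561/5 ≈ -3112.2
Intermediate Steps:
((-17/(-6) + 16/15)*19)*Y = ((-17/(-6) + 16/15)*19)*(-42) = ((-17*(-⅙) + 16*(1/15))*19)*(-42) = ((17/6 + 16/15)*19)*(-42) = ((39/10)*19)*(-42) = (741/10)*(-42) = -15561/5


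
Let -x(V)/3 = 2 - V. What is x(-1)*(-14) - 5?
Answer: 121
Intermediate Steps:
x(V) = -6 + 3*V (x(V) = -3*(2 - V) = -6 + 3*V)
x(-1)*(-14) - 5 = (-6 + 3*(-1))*(-14) - 5 = (-6 - 3)*(-14) - 5 = -9*(-14) - 5 = 126 - 5 = 121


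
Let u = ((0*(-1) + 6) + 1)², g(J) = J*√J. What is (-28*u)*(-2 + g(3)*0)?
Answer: 2744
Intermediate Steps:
g(J) = J^(3/2)
u = 49 (u = ((0 + 6) + 1)² = (6 + 1)² = 7² = 49)
(-28*u)*(-2 + g(3)*0) = (-28*49)*(-2 + 3^(3/2)*0) = -1372*(-2 + (3*√3)*0) = -1372*(-2 + 0) = -1372*(-2) = 2744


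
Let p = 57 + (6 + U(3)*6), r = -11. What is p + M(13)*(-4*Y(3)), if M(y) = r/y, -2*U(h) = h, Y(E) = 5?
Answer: 922/13 ≈ 70.923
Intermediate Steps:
U(h) = -h/2
M(y) = -11/y
p = 54 (p = 57 + (6 - ½*3*6) = 57 + (6 - 3/2*6) = 57 + (6 - 9) = 57 - 3 = 54)
p + M(13)*(-4*Y(3)) = 54 + (-11/13)*(-4*5) = 54 - 11*1/13*(-20) = 54 - 11/13*(-20) = 54 + 220/13 = 922/13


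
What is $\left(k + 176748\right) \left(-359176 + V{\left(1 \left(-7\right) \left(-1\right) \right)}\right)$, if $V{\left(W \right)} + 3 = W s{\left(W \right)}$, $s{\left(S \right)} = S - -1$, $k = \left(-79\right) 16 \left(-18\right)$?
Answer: $-71645038500$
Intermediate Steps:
$k = 22752$ ($k = \left(-1264\right) \left(-18\right) = 22752$)
$s{\left(S \right)} = 1 + S$ ($s{\left(S \right)} = S + 1 = 1 + S$)
$V{\left(W \right)} = -3 + W \left(1 + W\right)$
$\left(k + 176748\right) \left(-359176 + V{\left(1 \left(-7\right) \left(-1\right) \right)}\right) = \left(22752 + 176748\right) \left(-359176 - \left(3 - 1 \left(-7\right) \left(-1\right) \left(1 + 1 \left(-7\right) \left(-1\right)\right)\right)\right) = 199500 \left(-359176 - \left(3 - \left(-7\right) \left(-1\right) \left(1 - -7\right)\right)\right) = 199500 \left(-359176 - \left(3 - 7 \left(1 + 7\right)\right)\right) = 199500 \left(-359176 + \left(-3 + 7 \cdot 8\right)\right) = 199500 \left(-359176 + \left(-3 + 56\right)\right) = 199500 \left(-359176 + 53\right) = 199500 \left(-359123\right) = -71645038500$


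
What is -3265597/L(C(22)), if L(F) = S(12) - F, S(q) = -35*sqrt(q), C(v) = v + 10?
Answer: -26124776/3419 + 114295895*sqrt(3)/6838 ≈ 21310.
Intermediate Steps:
C(v) = 10 + v
L(F) = -F - 70*sqrt(3) (L(F) = -70*sqrt(3) - F = -F - 70*sqrt(3))
-3265597/L(C(22)) = -3265597/(-(10 + 22) - 70*sqrt(3)) = -3265597/(-1*32 - 70*sqrt(3)) = -3265597/(-32 - 70*sqrt(3))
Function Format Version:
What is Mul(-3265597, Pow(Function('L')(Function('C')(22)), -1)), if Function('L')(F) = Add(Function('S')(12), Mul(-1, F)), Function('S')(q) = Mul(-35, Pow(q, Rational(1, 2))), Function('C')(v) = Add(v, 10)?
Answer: Add(Rational(-26124776, 3419), Mul(Rational(114295895, 6838), Pow(3, Rational(1, 2)))) ≈ 21310.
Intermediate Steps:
Function('C')(v) = Add(10, v)
Function('L')(F) = Add(Mul(-1, F), Mul(-70, Pow(3, Rational(1, 2)))) (Function('L')(F) = Add(Mul(-35, Pow(12, Rational(1, 2))), Mul(-1, F)) = Add(Mul(-35, Mul(2, Pow(3, Rational(1, 2)))), Mul(-1, F)) = Add(Mul(-70, Pow(3, Rational(1, 2))), Mul(-1, F)) = Add(Mul(-1, F), Mul(-70, Pow(3, Rational(1, 2)))))
Mul(-3265597, Pow(Function('L')(Function('C')(22)), -1)) = Mul(-3265597, Pow(Add(Mul(-1, Add(10, 22)), Mul(-70, Pow(3, Rational(1, 2)))), -1)) = Mul(-3265597, Pow(Add(Mul(-1, 32), Mul(-70, Pow(3, Rational(1, 2)))), -1)) = Mul(-3265597, Pow(Add(-32, Mul(-70, Pow(3, Rational(1, 2)))), -1))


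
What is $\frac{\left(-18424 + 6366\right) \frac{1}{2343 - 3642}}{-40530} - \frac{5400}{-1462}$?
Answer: $\frac{71071027301}{19243015785} \approx 3.6933$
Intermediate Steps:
$\frac{\left(-18424 + 6366\right) \frac{1}{2343 - 3642}}{-40530} - \frac{5400}{-1462} = - \frac{12058}{-1299} \left(- \frac{1}{40530}\right) - - \frac{2700}{731} = \left(-12058\right) \left(- \frac{1}{1299}\right) \left(- \frac{1}{40530}\right) + \frac{2700}{731} = \frac{12058}{1299} \left(- \frac{1}{40530}\right) + \frac{2700}{731} = - \frac{6029}{26324235} + \frac{2700}{731} = \frac{71071027301}{19243015785}$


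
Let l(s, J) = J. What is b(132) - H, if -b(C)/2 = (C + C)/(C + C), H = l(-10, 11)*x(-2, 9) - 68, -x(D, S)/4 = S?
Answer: 462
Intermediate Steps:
x(D, S) = -4*S
H = -464 (H = 11*(-4*9) - 68 = 11*(-36) - 68 = -396 - 68 = -464)
b(C) = -2 (b(C) = -2*(C + C)/(C + C) = -2*2*C/(2*C) = -2*2*C*1/(2*C) = -2*1 = -2)
b(132) - H = -2 - 1*(-464) = -2 + 464 = 462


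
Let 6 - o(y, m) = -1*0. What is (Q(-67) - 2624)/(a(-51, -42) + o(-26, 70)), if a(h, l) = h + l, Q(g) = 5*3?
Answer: 2609/87 ≈ 29.988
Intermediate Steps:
Q(g) = 15
o(y, m) = 6 (o(y, m) = 6 - (-1)*0 = 6 - 1*0 = 6 + 0 = 6)
(Q(-67) - 2624)/(a(-51, -42) + o(-26, 70)) = (15 - 2624)/((-51 - 42) + 6) = -2609/(-93 + 6) = -2609/(-87) = -2609*(-1/87) = 2609/87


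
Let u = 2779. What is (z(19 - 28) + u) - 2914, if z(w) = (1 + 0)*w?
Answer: -144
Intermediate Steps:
z(w) = w (z(w) = 1*w = w)
(z(19 - 28) + u) - 2914 = ((19 - 28) + 2779) - 2914 = (-9 + 2779) - 2914 = 2770 - 2914 = -144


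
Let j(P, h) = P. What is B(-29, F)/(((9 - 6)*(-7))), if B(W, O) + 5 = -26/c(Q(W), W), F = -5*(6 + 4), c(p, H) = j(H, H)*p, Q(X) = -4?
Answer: 101/406 ≈ 0.24877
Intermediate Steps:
c(p, H) = H*p
F = -50 (F = -5*10 = -50)
B(W, O) = -5 + 13/(2*W) (B(W, O) = -5 - 26*(-1/(4*W)) = -5 - (-13)/(2*W) = -5 + 13/(2*W))
B(-29, F)/(((9 - 6)*(-7))) = (-5 + (13/2)/(-29))/(((9 - 6)*(-7))) = (-5 + (13/2)*(-1/29))/((3*(-7))) = (-5 - 13/58)/(-21) = -303/58*(-1/21) = 101/406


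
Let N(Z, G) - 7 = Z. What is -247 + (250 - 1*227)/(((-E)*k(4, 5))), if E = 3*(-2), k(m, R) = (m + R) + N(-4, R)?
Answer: -17761/72 ≈ -246.68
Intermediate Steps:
N(Z, G) = 7 + Z
k(m, R) = 3 + R + m (k(m, R) = (m + R) + (7 - 4) = (R + m) + 3 = 3 + R + m)
E = -6
-247 + (250 - 1*227)/(((-E)*k(4, 5))) = -247 + (250 - 1*227)/(((-1*(-6))*(3 + 5 + 4))) = -247 + (250 - 227)/((6*12)) = -247 + 23/72 = -17761/72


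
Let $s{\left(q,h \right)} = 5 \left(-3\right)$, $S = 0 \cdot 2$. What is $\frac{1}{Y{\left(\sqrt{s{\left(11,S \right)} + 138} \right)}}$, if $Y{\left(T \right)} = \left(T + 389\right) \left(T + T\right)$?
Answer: $- \frac{1}{302396} + \frac{389 \sqrt{123}}{37194708} \approx 0.00011268$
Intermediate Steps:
$S = 0$
$s{\left(q,h \right)} = -15$
$Y{\left(T \right)} = 2 T \left(389 + T\right)$ ($Y{\left(T \right)} = \left(389 + T\right) 2 T = 2 T \left(389 + T\right)$)
$\frac{1}{Y{\left(\sqrt{s{\left(11,S \right)} + 138} \right)}} = \frac{1}{2 \sqrt{-15 + 138} \left(389 + \sqrt{-15 + 138}\right)} = \frac{1}{2 \sqrt{123} \left(389 + \sqrt{123}\right)} = \frac{\sqrt{123}}{246 \left(389 + \sqrt{123}\right)}$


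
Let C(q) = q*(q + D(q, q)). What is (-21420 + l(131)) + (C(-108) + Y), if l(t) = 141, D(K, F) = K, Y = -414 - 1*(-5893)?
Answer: 7528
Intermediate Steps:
Y = 5479 (Y = -414 + 5893 = 5479)
C(q) = 2*q**2 (C(q) = q*(q + q) = q*(2*q) = 2*q**2)
(-21420 + l(131)) + (C(-108) + Y) = (-21420 + 141) + (2*(-108)**2 + 5479) = -21279 + (2*11664 + 5479) = -21279 + (23328 + 5479) = -21279 + 28807 = 7528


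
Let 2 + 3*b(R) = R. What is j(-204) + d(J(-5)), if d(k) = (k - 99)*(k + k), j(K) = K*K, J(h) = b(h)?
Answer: 378800/9 ≈ 42089.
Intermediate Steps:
b(R) = -2/3 + R/3
J(h) = -2/3 + h/3
j(K) = K**2
d(k) = 2*k*(-99 + k) (d(k) = (-99 + k)*(2*k) = 2*k*(-99 + k))
j(-204) + d(J(-5)) = (-204)**2 + 2*(-2/3 + (1/3)*(-5))*(-99 + (-2/3 + (1/3)*(-5))) = 41616 + 2*(-2/3 - 5/3)*(-99 + (-2/3 - 5/3)) = 41616 + 2*(-7/3)*(-99 - 7/3) = 41616 + 2*(-7/3)*(-304/3) = 41616 + 4256/9 = 378800/9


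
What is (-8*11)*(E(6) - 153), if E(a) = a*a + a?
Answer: 9768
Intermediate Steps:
E(a) = a + a² (E(a) = a² + a = a + a²)
(-8*11)*(E(6) - 153) = (-8*11)*(6*(1 + 6) - 153) = -88*(6*7 - 153) = -88*(42 - 153) = -88*(-111) = 9768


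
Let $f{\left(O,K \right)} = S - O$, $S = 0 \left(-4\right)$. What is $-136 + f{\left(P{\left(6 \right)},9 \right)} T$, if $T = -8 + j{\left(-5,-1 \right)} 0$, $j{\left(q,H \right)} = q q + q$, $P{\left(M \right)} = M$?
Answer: $-88$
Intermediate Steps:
$j{\left(q,H \right)} = q + q^{2}$ ($j{\left(q,H \right)} = q^{2} + q = q + q^{2}$)
$S = 0$
$f{\left(O,K \right)} = - O$ ($f{\left(O,K \right)} = 0 - O = - O$)
$T = -8$ ($T = -8 + - 5 \left(1 - 5\right) 0 = -8 + \left(-5\right) \left(-4\right) 0 = -8 + 20 \cdot 0 = -8 + 0 = -8$)
$-136 + f{\left(P{\left(6 \right)},9 \right)} T = -136 + \left(-1\right) 6 \left(-8\right) = -136 - -48 = -136 + 48 = -88$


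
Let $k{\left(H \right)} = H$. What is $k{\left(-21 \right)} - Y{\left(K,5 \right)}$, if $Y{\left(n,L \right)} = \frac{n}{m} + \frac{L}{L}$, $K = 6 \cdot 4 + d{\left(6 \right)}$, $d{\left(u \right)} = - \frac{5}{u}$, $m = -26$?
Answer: $- \frac{3293}{156} \approx -21.109$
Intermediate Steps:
$K = \frac{139}{6}$ ($K = 6 \cdot 4 - \frac{5}{6} = 24 - \frac{5}{6} = \frac{139}{6} \approx 23.167$)
$Y{\left(n,L \right)} = 1 - \frac{n}{26}$ ($Y{\left(n,L \right)} = \frac{n}{-26} + \frac{L}{L} = n \left(- \frac{1}{26}\right) + 1 = - \frac{n}{26} + 1 = 1 - \frac{n}{26}$)
$k{\left(-21 \right)} - Y{\left(K,5 \right)} = -21 - \left(1 - \frac{139}{156}\right) = -21 - \frac{17}{156} = - \frac{3293}{156}$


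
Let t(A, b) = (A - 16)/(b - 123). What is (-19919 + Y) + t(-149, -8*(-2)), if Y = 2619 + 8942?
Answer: -894141/107 ≈ -8356.5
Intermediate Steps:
Y = 11561
t(A, b) = (-16 + A)/(-123 + b)
(-19919 + Y) + t(-149, -8*(-2)) = (-19919 + 11561) + (-16 - 149)/(-123 - 8*(-2)) = -8358 - 165/(-123 + 16) = -8358 - 165/(-107) = -8358 - 1/107*(-165) = -8358 + 165/107 = -894141/107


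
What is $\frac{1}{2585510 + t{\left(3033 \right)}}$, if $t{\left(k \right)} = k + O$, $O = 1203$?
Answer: $\frac{1}{2589746} \approx 3.8614 \cdot 10^{-7}$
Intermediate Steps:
$t{\left(k \right)} = 1203 + k$ ($t{\left(k \right)} = k + 1203 = 1203 + k$)
$\frac{1}{2585510 + t{\left(3033 \right)}} = \frac{1}{2585510 + \left(1203 + 3033\right)} = \frac{1}{2585510 + 4236} = \frac{1}{2589746}$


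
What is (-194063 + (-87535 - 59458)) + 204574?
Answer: -136482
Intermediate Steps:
(-194063 + (-87535 - 59458)) + 204574 = (-194063 - 146993) + 204574 = -341056 + 204574 = -136482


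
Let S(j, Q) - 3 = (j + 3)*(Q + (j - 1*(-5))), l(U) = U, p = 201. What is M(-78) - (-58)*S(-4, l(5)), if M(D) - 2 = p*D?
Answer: -15850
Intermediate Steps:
S(j, Q) = 3 + (3 + j)*(5 + Q + j) (S(j, Q) = 3 + (j + 3)*(Q + (j - 1*(-5))) = 3 + (3 + j)*(Q + (j + 5)) = 3 + (3 + j)*(Q + (5 + j)) = 3 + (3 + j)*(5 + Q + j))
M(D) = 2 + 201*D
M(-78) - (-58)*S(-4, l(5)) = (2 + 201*(-78)) - (-58)*(18 + (-4)**2 + 3*5 + 8*(-4) + 5*(-4)) = (2 - 15678) - (-58)*(18 + 16 + 15 - 32 - 20) = -15676 - (-58)*(-3) = -15676 - 1*174 = -15676 - 174 = -15850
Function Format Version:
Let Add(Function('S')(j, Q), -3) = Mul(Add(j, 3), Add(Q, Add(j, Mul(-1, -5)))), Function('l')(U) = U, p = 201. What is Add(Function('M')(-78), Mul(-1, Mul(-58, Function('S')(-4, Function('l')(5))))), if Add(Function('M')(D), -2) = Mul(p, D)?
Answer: -15850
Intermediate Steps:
Function('S')(j, Q) = Add(3, Mul(Add(3, j), Add(5, Q, j))) (Function('S')(j, Q) = Add(3, Mul(Add(j, 3), Add(Q, Add(j, Mul(-1, -5))))) = Add(3, Mul(Add(3, j), Add(Q, Add(j, 5)))) = Add(3, Mul(Add(3, j), Add(Q, Add(5, j)))) = Add(3, Mul(Add(3, j), Add(5, Q, j))))
Function('M')(D) = Add(2, Mul(201, D))
Add(Function('M')(-78), Mul(-1, Mul(-58, Function('S')(-4, Function('l')(5))))) = Add(Add(2, Mul(201, -78)), Mul(-1, Mul(-58, Add(18, Pow(-4, 2), Mul(3, 5), Mul(8, -4), Mul(5, -4))))) = Add(Add(2, -15678), Mul(-1, Mul(-58, Add(18, 16, 15, -32, -20)))) = Add(-15676, Mul(-1, Mul(-58, -3))) = Add(-15676, Mul(-1, 174)) = Add(-15676, -174) = -15850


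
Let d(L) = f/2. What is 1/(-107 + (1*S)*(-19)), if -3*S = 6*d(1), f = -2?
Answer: -1/145 ≈ -0.0068966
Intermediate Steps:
d(L) = -1 (d(L) = -2/2 = -2*½ = -1)
S = 2 (S = -2*(-1) = -⅓*(-6) = 2)
1/(-107 + (1*S)*(-19)) = 1/(-107 + (1*2)*(-19)) = 1/(-107 + 2*(-19)) = 1/(-107 - 38) = 1/(-145) = -1/145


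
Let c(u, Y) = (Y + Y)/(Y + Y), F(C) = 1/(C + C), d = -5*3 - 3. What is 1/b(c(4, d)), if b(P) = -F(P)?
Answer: -2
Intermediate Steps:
d = -18 (d = -15 - 3 = -18)
F(C) = 1/(2*C)
c(u, Y) = 1 (c(u, Y) = (2*Y)/((2*Y)) = (2*Y)*(1/(2*Y)) = 1)
b(P) = -1/(2*P)
1/b(c(4, d)) = 1/(-1/2/1) = 1/(-1/2*1) = 1/(-1/2) = -2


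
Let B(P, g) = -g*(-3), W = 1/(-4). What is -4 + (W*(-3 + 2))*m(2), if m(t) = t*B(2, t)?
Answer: -1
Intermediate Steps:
W = -¼ (W = 1*(-¼) = -¼ ≈ -0.25000)
B(P, g) = 3*g
m(t) = 3*t² (m(t) = t*(3*t) = 3*t²)
-4 + (W*(-3 + 2))*m(2) = -4 + (-(-3 + 2)/4)*(3*2²) = -4 + (-¼*(-1))*(3*4) = -4 + (¼)*12 = -4 + 3 = -1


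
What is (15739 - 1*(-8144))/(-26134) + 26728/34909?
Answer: -135222095/912311806 ≈ -0.14822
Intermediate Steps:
(15739 - 1*(-8144))/(-26134) + 26728/34909 = (15739 + 8144)*(-1/26134) + 26728*(1/34909) = 23883*(-1/26134) + 26728/34909 = -23883/26134 + 26728/34909 = -135222095/912311806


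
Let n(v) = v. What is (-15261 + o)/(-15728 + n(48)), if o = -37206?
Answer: 52467/15680 ≈ 3.3461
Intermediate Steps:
(-15261 + o)/(-15728 + n(48)) = (-15261 - 37206)/(-15728 + 48) = -52467/(-15680) = -52467*(-1/15680) = 52467/15680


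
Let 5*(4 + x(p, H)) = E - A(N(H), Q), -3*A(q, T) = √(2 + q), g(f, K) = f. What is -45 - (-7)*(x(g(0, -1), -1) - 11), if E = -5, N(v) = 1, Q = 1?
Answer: -157 + 7*√3/15 ≈ -156.19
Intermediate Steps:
A(q, T) = -√(2 + q)/3
x(p, H) = -5 + √3/15 (x(p, H) = -4 + (-5 - (-1)*√(2 + 1)/3)/5 = -4 + (-5 - (-1)*√3/3)/5 = -4 + (-5 + √3/3)/5 = -4 + (-1 + √3/15) = -5 + √3/15)
-45 - (-7)*(x(g(0, -1), -1) - 11) = -45 - (-7)*((-5 + √3/15) - 11) = -45 - (-7)*(-16 + √3/15) = -45 - (112 - 7*√3/15) = -45 + (-112 + 7*√3/15) = -157 + 7*√3/15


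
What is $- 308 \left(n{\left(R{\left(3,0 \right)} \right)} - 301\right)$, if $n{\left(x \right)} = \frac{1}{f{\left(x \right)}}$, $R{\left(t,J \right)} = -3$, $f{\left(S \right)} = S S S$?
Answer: $\frac{2503424}{27} \approx 92719.0$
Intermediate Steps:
$f{\left(S \right)} = S^{3}$ ($f{\left(S \right)} = S^{2} S = S^{3}$)
$n{\left(x \right)} = \frac{1}{x^{3}}$
$- 308 \left(n{\left(R{\left(3,0 \right)} \right)} - 301\right) = - 308 \left(\frac{1}{-27} - 301\right) = - 308 \left(- \frac{1}{27} - 301\right) = \left(-308\right) \left(- \frac{8128}{27}\right) = \frac{2503424}{27}$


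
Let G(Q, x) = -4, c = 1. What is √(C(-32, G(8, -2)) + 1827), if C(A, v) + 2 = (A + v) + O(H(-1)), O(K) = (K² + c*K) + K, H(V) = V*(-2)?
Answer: √1797 ≈ 42.391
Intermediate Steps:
H(V) = -2*V
O(K) = K² + 2*K (O(K) = (K² + 1*K) + K = (K² + K) + K = (K + K²) + K = K² + 2*K)
C(A, v) = 6 + A + v (C(A, v) = -2 + ((A + v) + (-2*(-1))*(2 - 2*(-1))) = -2 + ((A + v) + 2*(2 + 2)) = -2 + ((A + v) + 2*4) = -2 + ((A + v) + 8) = -2 + (8 + A + v) = 6 + A + v)
√(C(-32, G(8, -2)) + 1827) = √((6 - 32 - 4) + 1827) = √(-30 + 1827) = √1797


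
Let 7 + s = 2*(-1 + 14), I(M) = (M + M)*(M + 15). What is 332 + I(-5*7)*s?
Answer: 26932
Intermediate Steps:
I(M) = 2*M*(15 + M) (I(M) = (2*M)*(15 + M) = 2*M*(15 + M))
s = 19 (s = -7 + 2*(-1 + 14) = -7 + 2*13 = -7 + 26 = 19)
332 + I(-5*7)*s = 332 + (2*(-5*7)*(15 - 5*7))*19 = 332 + (2*(-35)*(15 - 35))*19 = 332 + (2*(-35)*(-20))*19 = 332 + 1400*19 = 332 + 26600 = 26932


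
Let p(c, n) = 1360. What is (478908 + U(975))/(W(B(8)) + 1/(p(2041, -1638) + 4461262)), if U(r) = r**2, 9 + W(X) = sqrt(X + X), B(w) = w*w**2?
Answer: 911352202218/14662901 ≈ 62154.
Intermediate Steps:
B(w) = w**3
W(X) = -9 + sqrt(2)*sqrt(X) (W(X) = -9 + sqrt(X + X) = -9 + sqrt(2*X) = -9 + sqrt(2)*sqrt(X))
(478908 + U(975))/(W(B(8)) + 1/(p(2041, -1638) + 4461262)) = (478908 + 975**2)/((-9 + sqrt(2)*sqrt(8**3)) + 1/(1360 + 4461262)) = (478908 + 950625)/((-9 + sqrt(2)*sqrt(512)) + 1/4462622) = 1429533/((-9 + sqrt(2)*(16*sqrt(2))) + 1/4462622) = 1429533/((-9 + 32) + 1/4462622) = 1429533/(23 + 1/4462622) = 1429533/(102640307/4462622) = 1429533*(4462622/102640307) = 911352202218/14662901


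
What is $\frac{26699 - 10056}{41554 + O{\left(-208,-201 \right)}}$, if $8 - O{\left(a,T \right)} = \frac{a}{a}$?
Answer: $\frac{16643}{41561} \approx 0.40045$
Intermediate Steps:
$O{\left(a,T \right)} = 7$ ($O{\left(a,T \right)} = 8 - \frac{a}{a} = 8 - 1 = 7$)
$\frac{26699 - 10056}{41554 + O{\left(-208,-201 \right)}} = \frac{26699 - 10056}{41554 + 7} = \frac{16643}{41561}$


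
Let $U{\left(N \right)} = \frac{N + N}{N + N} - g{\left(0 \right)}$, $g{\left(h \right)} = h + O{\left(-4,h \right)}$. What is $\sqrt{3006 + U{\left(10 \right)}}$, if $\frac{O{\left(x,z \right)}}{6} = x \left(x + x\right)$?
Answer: $\sqrt{2815} \approx 53.057$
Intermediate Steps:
$O{\left(x,z \right)} = 12 x^{2}$ ($O{\left(x,z \right)} = 6 x \left(x + x\right) = 6 x 2 x = 6 \cdot 2 x^{2} = 12 x^{2}$)
$g{\left(h \right)} = 192 + h$ ($g{\left(h \right)} = h + 12 \left(-4\right)^{2} = h + 12 \cdot 16 = h + 192 = 192 + h$)
$U{\left(N \right)} = -191$ ($U{\left(N \right)} = \frac{N + N}{N + N} - \left(192 + 0\right) = \frac{2 N}{2 N} - 192 = 2 N \frac{1}{2 N} - 192 = 1 - 192 = -191$)
$\sqrt{3006 + U{\left(10 \right)}} = \sqrt{3006 - 191} = \sqrt{2815}$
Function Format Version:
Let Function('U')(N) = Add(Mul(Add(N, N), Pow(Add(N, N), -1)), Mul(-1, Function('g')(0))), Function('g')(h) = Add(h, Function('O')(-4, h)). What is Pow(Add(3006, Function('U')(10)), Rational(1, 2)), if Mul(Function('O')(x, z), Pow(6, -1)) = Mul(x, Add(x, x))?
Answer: Pow(2815, Rational(1, 2)) ≈ 53.057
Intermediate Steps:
Function('O')(x, z) = Mul(12, Pow(x, 2)) (Function('O')(x, z) = Mul(6, Mul(x, Add(x, x))) = Mul(6, Mul(x, Mul(2, x))) = Mul(6, Mul(2, Pow(x, 2))) = Mul(12, Pow(x, 2)))
Function('g')(h) = Add(192, h) (Function('g')(h) = Add(h, Mul(12, Pow(-4, 2))) = Add(h, Mul(12, 16)) = Add(h, 192) = Add(192, h))
Function('U')(N) = -191 (Function('U')(N) = Add(Mul(Add(N, N), Pow(Add(N, N), -1)), Mul(-1, Add(192, 0))) = Add(Mul(Mul(2, N), Pow(Mul(2, N), -1)), Mul(-1, 192)) = Add(Mul(Mul(2, N), Mul(Rational(1, 2), Pow(N, -1))), -192) = Add(1, -192) = -191)
Pow(Add(3006, Function('U')(10)), Rational(1, 2)) = Pow(Add(3006, -191), Rational(1, 2)) = Pow(2815, Rational(1, 2))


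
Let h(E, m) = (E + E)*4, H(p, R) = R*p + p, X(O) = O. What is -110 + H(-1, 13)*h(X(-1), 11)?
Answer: 2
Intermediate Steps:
H(p, R) = p + R*p
h(E, m) = 8*E (h(E, m) = (2*E)*4 = 8*E)
-110 + H(-1, 13)*h(X(-1), 11) = -110 + (-(1 + 13))*(8*(-1)) = -110 - 1*14*(-8) = -110 - 14*(-8) = -110 + 112 = 2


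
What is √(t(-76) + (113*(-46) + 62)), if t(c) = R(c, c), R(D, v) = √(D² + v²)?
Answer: 2*√(-1284 + 19*√2) ≈ 70.912*I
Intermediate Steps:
t(c) = √2*√(c²) (t(c) = √(c² + c²) = √(2*c²) = √2*√(c²))
√(t(-76) + (113*(-46) + 62)) = √(√2*√((-76)²) + (113*(-46) + 62)) = √(√2*√5776 + (-5198 + 62)) = √(√2*76 - 5136) = √(76*√2 - 5136) = √(-5136 + 76*√2)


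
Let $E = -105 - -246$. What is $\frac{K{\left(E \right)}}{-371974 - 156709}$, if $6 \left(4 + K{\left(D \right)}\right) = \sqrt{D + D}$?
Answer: $\frac{4}{528683} - \frac{\sqrt{282}}{3172098} \approx 2.272 \cdot 10^{-6}$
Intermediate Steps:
$E = 141$ ($E = -105 + 246 = 141$)
$K{\left(D \right)} = -4 + \frac{\sqrt{2} \sqrt{D}}{6}$ ($K{\left(D \right)} = -4 + \frac{\sqrt{D + D}}{6} = -4 + \frac{\sqrt{2 D}}{6} = -4 + \frac{\sqrt{2} \sqrt{D}}{6}$)
$\frac{K{\left(E \right)}}{-371974 - 156709} = \frac{-4 + \frac{\sqrt{2} \sqrt{141}}{6}}{-371974 - 156709} = \frac{-4 + \frac{\sqrt{282}}{6}}{-371974 - 156709} = \frac{-4 + \frac{\sqrt{282}}{6}}{-528683} = \left(-4 + \frac{\sqrt{282}}{6}\right) \left(- \frac{1}{528683}\right) = \frac{4}{528683} - \frac{\sqrt{282}}{3172098}$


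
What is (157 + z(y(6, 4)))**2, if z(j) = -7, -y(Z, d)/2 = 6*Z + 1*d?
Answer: 22500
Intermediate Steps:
y(Z, d) = -12*Z - 2*d (y(Z, d) = -2*(6*Z + 1*d) = -2*(6*Z + d) = -2*(d + 6*Z) = -12*Z - 2*d)
(157 + z(y(6, 4)))**2 = (157 - 7)**2 = 150**2 = 22500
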